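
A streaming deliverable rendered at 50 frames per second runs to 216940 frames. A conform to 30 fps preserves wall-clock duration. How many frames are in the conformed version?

130164 frames

Target frames = source frames × (target rate / source rate) = 216940 × (30)/(50) = 216940 × 3/5 = 130164.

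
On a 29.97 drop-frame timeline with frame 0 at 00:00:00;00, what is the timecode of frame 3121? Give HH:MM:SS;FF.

00:01:44;03

Each 10-minute DF block holds 10 × 60 × 30 − 9 × 2 = 17982 frames. 3121 ÷ 17982 → 0 full blocks, remainder 3121.
Within the partial block the first minute is 1800 frames and each further minute 1798, so 1 further minute boundary passed. Total skipped labels = 18 × 0 + 2 × 1 = 2.
Non-drop label index = 3121 + 2 = 3123; at 30 labels/s that is 00:01:44:03, i.e. DF 00:01:44;03.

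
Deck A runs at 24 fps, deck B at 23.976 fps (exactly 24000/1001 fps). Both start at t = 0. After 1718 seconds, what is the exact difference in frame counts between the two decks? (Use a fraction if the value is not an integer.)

41232/1001 frames

A emits 24 × 1718 = 41232 frames; B emits 24000/1001 × 1718 = 41232000/1001.
Difference = 41232/1001 frames (≈ 41.1908); B is behind A.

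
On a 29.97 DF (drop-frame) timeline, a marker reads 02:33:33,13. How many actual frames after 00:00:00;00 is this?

276127

Complete 10-minute blocks: 15, each 17982 frames → 269730.
Remaining 3 whole minutes in the current block: 1800 + 2 × 1798 = 5396 frames.
Within the current minute: 33 × 30 + 13 − 2 = 1001 (labels ;00/;01 skipped at this minute). Total = 269730 + 5396 + 1001 = 276127.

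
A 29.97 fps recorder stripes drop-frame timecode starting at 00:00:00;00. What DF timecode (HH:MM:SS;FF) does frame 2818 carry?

Each 10-minute DF block holds 10 × 60 × 30 − 9 × 2 = 17982 frames. 2818 ÷ 17982 → 0 full blocks, remainder 2818.
Within the partial block the first minute is 1800 frames and each further minute 1798, so 1 further minute boundary passed. Total skipped labels = 18 × 0 + 2 × 1 = 2.
Non-drop label index = 2818 + 2 = 2820; at 30 labels/s that is 00:01:34:00, i.e. DF 00:01:34;00.

00:01:34;00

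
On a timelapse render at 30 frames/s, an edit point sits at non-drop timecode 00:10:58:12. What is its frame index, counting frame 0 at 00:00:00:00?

Total seconds to the label: (0 × 3600 + 10 × 60 + 58) = 658.
Frame index = 658 × 30 + 12 = 19752.

19752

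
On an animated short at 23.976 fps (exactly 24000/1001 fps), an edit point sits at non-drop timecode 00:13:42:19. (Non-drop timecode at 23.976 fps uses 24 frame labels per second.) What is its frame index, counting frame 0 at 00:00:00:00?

19747

Total seconds to the label: (0 × 3600 + 13 × 60 + 42) = 822.
Frame index = 822 × 24 + 19 = 19747.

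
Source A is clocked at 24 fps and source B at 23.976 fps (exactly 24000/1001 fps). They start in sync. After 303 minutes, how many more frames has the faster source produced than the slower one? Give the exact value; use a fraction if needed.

436320/1001 frames

303 min = 18180 s.
A emits 24 × 18180 = 436320 frames; B emits 24000/1001 × 18180 = 436320000/1001.
Difference = 436320/1001 frames (≈ 435.8841); B is behind A.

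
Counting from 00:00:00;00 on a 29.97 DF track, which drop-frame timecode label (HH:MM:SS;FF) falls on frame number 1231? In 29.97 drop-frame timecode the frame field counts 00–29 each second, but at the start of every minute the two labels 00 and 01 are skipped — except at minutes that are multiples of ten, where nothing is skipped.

Ten DF minutes hold 17982 frames, so frame 1231 lies in block 0 (frames 0–17981) with 1231 frames into that block.
The block's first minute is 1800 frames and the rest 1798 each; 1231 frames reaches minute 0, so 0 × 18 + 0 × 2 = 0 labels have been skipped so far.
Adding those back, label number 1231 + 0 = 1231 at 30 labels/s is 41 s + 1 f = 0 h 0 min 41 s frame 1, i.e. 00:00:41;01.

00:00:41;01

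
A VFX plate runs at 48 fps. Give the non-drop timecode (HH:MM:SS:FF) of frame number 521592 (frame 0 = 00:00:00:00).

03:01:06:24

521592 ÷ 48 = 10866 full seconds, remainder 24 frames.
10866 s = 3 h 1 min 6 s.
Timecode: 03:01:06:24.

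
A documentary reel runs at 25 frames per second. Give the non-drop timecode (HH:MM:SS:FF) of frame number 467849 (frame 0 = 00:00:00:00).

05:11:53:24

467849 ÷ 25 = 18713 full seconds, remainder 24 frames.
18713 s = 5 h 11 min 53 s.
Timecode: 05:11:53:24.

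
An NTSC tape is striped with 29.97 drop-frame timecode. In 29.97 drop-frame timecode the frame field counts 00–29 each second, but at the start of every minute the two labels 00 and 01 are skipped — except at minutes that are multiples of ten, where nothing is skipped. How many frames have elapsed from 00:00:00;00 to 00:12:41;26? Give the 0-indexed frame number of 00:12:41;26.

22834

As if non-drop at 30 labels/s: (0 × 3600 + 12 × 60 + 41) × 30 + 26 = 22856.
Minute boundaries passed: 12; those not divisible by 10: 12 − 1 = 11; dropped labels = 2 × 11 = 22.
Actual frame index = 22856 − 22 = 22834.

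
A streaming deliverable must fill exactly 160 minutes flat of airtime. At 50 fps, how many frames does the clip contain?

480000 frames

160 min = 9600 s.
Frames = 9600 × 50 = 480000.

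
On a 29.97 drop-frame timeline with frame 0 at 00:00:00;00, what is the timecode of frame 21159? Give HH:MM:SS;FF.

00:11:45;29

Ten DF minutes hold 17982 frames, so frame 21159 lies in block 1 (frames 17982–35963) with 3177 frames into that block.
The block's first minute is 1800 frames and the rest 1798 each; 3177 frames reaches minute 1, so 1 × 18 + 1 × 2 = 20 labels have been skipped so far.
Adding those back, label number 21159 + 20 = 21179 at 30 labels/s is 705 s + 29 f = 0 h 11 min 45 s frame 29, i.e. 00:11:45;29.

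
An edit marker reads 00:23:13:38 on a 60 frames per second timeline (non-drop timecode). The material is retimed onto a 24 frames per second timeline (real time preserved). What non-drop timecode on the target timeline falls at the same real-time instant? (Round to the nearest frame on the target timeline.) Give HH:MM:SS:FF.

00:23:13:15

Source frame index: (0×3600 + 23×60 + 13) × 60 + 38 = 83618.
Real time: 83618 / (60) = 41809/30 s.
Target frame: (41809/30) × (24) = 167236/5 ≈ 33447.200 → 33447.
At 24 labels/s: frame 33447 → 00:23:13:15.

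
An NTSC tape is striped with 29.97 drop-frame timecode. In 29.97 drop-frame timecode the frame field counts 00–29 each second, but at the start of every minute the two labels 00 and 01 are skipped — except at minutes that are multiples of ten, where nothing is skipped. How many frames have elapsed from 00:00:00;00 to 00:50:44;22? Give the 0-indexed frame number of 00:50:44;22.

As if non-drop at 30 labels/s: (0 × 3600 + 50 × 60 + 44) × 30 + 22 = 91342.
Minute boundaries passed: 50; those not divisible by 10: 50 − 5 = 45; dropped labels = 2 × 45 = 90.
Actual frame index = 91342 − 90 = 91252.

91252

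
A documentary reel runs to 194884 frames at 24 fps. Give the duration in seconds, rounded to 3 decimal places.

8120.167 seconds

Running time = 194884 × 1/24 = 48721/6 s ≈ 8120.167 s.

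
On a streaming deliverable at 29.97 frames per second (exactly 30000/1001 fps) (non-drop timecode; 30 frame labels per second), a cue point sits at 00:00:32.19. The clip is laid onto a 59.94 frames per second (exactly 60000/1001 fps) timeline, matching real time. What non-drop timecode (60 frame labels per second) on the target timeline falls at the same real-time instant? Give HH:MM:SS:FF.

00:00:32:38

Source frame index: (0×3600 + 0×60 + 32) × 30 + 19 = 979.
Real time: 979 / (30000/1001) = 979979/30000 s.
Target frame: (979979/30000) × (60000/1001) = 1958.
At 60 labels/s: frame 1958 → 00:00:32:38.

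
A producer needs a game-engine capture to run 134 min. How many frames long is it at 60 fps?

134 min = 8040 s.
Frames = 8040 × 60 = 482400.

482400 frames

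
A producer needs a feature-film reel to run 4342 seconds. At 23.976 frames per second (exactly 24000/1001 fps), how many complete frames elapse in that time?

104103 frames

Frames = 4342 × 24000/1001 = 8016000/77 ≈ 104103.8961.
Complete frames: 104103.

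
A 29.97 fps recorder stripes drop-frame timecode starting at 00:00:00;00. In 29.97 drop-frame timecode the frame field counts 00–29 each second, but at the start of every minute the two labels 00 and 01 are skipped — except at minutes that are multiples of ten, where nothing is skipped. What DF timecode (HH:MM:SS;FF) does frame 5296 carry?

Each 10-minute DF block holds 10 × 60 × 30 − 9 × 2 = 17982 frames. 5296 ÷ 17982 → 0 full blocks, remainder 5296.
Within the partial block the first minute is 1800 frames and each further minute 1798, so 2 further minute boundaries passed. Total skipped labels = 18 × 0 + 2 × 2 = 4.
Non-drop label index = 5296 + 4 = 5300; at 30 labels/s that is 00:02:56:20, i.e. DF 00:02:56;20.

00:02:56;20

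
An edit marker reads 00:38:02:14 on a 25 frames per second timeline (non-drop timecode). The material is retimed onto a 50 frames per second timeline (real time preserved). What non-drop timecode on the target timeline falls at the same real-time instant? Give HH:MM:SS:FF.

00:38:02:28

Source frame index: (0×3600 + 38×60 + 2) × 25 + 14 = 57064.
Real time: 57064 / (25) = 57064/25 s.
Target frame: (57064/25) × (50) = 114128.
At 50 labels/s: frame 114128 → 00:38:02:28.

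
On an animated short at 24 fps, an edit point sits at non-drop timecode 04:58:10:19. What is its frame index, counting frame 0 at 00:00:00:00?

429379

Total seconds to the label: (4 × 3600 + 58 × 60 + 10) = 17890.
Frame index = 17890 × 24 + 19 = 429379.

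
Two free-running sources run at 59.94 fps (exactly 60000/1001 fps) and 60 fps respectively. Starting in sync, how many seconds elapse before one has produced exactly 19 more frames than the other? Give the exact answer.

19019/60 seconds

The gap grows by |60 − 60000/1001| = 60/1001 frames per second.
Time for a 19-frame gap: 19 ÷ (60/1001) = 19019/60 s.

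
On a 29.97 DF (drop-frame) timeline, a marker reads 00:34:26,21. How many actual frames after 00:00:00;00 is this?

61939

Complete 10-minute blocks: 3, each 17982 frames → 53946.
Remaining 4 whole minutes in the current block: 1800 + 3 × 1798 = 7194 frames.
Within the current minute: 26 × 30 + 21 − 2 = 799 (labels ;00/;01 skipped at this minute). Total = 53946 + 7194 + 799 = 61939.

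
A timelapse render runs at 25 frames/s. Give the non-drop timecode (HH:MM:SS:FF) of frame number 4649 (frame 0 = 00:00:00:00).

4649 ÷ 25 = 185 full seconds, remainder 24 frames.
185 s = 0 h 3 min 5 s.
Timecode: 00:03:05:24.

00:03:05:24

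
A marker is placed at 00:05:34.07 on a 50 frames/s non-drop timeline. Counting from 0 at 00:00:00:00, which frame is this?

16707

Total seconds to the label: (0 × 3600 + 5 × 60 + 34) = 334.
Frame index = 334 × 50 + 7 = 16707.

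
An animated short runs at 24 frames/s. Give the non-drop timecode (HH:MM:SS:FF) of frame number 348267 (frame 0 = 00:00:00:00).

348267 ÷ 24 = 14511 full seconds, remainder 3 frames.
14511 s = 4 h 1 min 51 s.
Timecode: 04:01:51:03.

04:01:51:03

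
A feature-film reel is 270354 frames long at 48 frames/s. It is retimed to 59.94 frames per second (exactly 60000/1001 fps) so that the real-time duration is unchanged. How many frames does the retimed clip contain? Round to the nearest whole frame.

337605 frames

Frames at target rate = 270354 × (60000/1001) / (48) = 48277500/143 ≈ 337604.895.
Nearest whole frame: 337605.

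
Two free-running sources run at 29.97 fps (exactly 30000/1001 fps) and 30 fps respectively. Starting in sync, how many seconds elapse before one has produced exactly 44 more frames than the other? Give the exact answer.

The gap grows by |30 − 30000/1001| = 30/1001 frames per second.
Time for a 44-frame gap: 44 ÷ (30/1001) = 22022/15 s.

22022/15 seconds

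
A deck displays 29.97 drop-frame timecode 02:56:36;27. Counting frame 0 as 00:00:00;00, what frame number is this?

Complete 10-minute blocks: 17, each 17982 frames → 305694.
Remaining 6 whole minutes in the current block: 1800 + 5 × 1798 = 10790 frames.
Within the current minute: 36 × 30 + 27 − 2 = 1105 (labels ;00/;01 skipped at this minute). Total = 305694 + 10790 + 1105 = 317589.

317589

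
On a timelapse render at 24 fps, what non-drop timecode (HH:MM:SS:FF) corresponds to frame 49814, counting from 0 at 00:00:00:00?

49814 ÷ 24 = 2075 full seconds, remainder 14 frames.
2075 s = 0 h 34 min 35 s.
Timecode: 00:34:35:14.

00:34:35:14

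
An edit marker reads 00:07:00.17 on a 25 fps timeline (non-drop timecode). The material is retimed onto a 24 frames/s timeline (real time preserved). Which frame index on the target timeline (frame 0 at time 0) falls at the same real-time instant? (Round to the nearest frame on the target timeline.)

frame 10096

Source frame index: (0×3600 + 7×60 + 0) × 25 + 17 = 10517.
Real time: 10517 / (25) = 10517/25 s.
Target frame: (10517/25) × (24) = 252408/25 ≈ 10096.320 → 10096.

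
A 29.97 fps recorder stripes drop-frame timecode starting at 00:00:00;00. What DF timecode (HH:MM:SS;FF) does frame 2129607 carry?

19:44:17;29

Ten DF minutes hold 17982 frames, so frame 2129607 lies in block 118 (frames 2121876–2139857) with 7731 frames into that block.
The block's first minute is 1800 frames and the rest 1798 each; 7731 frames reaches minute 4, so 118 × 18 + 4 × 2 = 2132 labels have been skipped so far.
Adding those back, label number 2129607 + 2132 = 2131739 at 30 labels/s is 71057 s + 29 f = 19 h 44 min 17 s frame 29, i.e. 19:44:17;29.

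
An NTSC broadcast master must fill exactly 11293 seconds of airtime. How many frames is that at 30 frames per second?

338790 frames

Frames = 11293 × 30 = 338790.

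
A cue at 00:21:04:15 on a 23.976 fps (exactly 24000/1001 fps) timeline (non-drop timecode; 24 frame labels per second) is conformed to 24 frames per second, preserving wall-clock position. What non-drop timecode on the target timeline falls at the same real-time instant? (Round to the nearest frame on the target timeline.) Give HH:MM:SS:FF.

00:21:05:21

Source frame index: (0×3600 + 21×60 + 4) × 24 + 15 = 30351.
Real time: 30351 / (24000/1001) = 10127117/8000 s.
Target frame: (10127117/8000) × (24) = 30381351/1000 ≈ 30381.351 → 30381.
At 24 labels/s: frame 30381 → 00:21:05:21.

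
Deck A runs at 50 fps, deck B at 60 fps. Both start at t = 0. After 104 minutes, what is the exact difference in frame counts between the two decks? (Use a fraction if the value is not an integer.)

62400 frames

104 min = 6240 s.
A emits 50 × 6240 = 312000 frames; B emits 60 × 6240 = 374400.
Difference = 62400 frames; B is ahead of A.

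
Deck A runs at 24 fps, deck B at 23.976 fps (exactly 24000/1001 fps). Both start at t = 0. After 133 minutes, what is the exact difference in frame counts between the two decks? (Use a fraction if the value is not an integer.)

27360/143 frames

133 min = 7980 s.
A emits 24 × 7980 = 191520 frames; B emits 24000/1001 × 7980 = 27360000/143.
Difference = 27360/143 frames (≈ 191.3287); B is behind A.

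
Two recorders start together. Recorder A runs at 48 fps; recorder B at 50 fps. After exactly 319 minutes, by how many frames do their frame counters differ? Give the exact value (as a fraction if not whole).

38280 frames

319 min = 19140 s.
A emits 48 × 19140 = 918720 frames; B emits 50 × 19140 = 957000.
Difference = 38280 frames; B is ahead of A.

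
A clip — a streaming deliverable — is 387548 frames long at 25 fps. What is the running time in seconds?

15501.92 seconds

Running time = 387548 / (25) = 15501.92 s.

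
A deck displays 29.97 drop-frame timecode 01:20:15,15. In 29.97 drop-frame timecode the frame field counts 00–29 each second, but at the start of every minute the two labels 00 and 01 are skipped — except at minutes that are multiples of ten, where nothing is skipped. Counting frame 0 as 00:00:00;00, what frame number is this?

As if non-drop at 30 labels/s: (1 × 3600 + 20 × 60 + 15) × 30 + 15 = 144465.
Minute boundaries passed: 80; those not divisible by 10: 80 − 8 = 72; dropped labels = 2 × 72 = 144.
Actual frame index = 144465 − 144 = 144321.

144321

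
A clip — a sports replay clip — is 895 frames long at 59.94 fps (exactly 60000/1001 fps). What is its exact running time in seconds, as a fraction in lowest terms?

179179/12000 seconds

Running time = 895 ÷ (60000/1001) = 895 × 1001/60000 = 179179/12000 s.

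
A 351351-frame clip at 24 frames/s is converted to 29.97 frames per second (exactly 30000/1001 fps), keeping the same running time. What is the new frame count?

438750 frames

Target frames = source frames × (target rate / source rate) = 351351 × (30000/1001)/(24) = 351351 × 1250/1001 = 438750.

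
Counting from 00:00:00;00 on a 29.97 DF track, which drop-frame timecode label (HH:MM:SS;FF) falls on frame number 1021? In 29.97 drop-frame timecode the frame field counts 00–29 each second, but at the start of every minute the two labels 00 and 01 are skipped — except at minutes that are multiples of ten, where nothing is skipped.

00:00:34;01

Each 10-minute DF block holds 10 × 60 × 30 − 9 × 2 = 17982 frames. 1021 ÷ 17982 → 0 full blocks, remainder 1021.
Within the partial block the first minute is 1800 frames and each further minute 1798, so 0 further minute boundaries passed. Total skipped labels = 18 × 0 + 2 × 0 = 0.
Non-drop label index = 1021 + 0 = 1021; at 30 labels/s that is 00:00:34:01, i.e. DF 00:00:34;01.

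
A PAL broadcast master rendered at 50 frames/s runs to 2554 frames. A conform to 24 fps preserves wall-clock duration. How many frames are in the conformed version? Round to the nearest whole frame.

1226 frames

Frames at target rate = 2554 × (24) / (50) = 30648/25 ≈ 1225.920.
Nearest whole frame: 1226.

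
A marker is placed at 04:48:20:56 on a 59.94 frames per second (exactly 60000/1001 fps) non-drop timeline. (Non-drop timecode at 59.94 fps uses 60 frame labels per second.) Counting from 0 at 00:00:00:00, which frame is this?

Total seconds to the label: (4 × 3600 + 48 × 60 + 20) = 17300.
Frame index = 17300 × 60 + 56 = 1038056.

frame 1038056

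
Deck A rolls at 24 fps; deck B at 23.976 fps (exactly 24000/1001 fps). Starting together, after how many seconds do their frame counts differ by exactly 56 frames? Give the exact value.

The gap grows by |24000/1001 − 24| = 24/1001 frames per second.
Time for a 56-frame gap: 56 ÷ (24/1001) = 7007/3 s.

7007/3 seconds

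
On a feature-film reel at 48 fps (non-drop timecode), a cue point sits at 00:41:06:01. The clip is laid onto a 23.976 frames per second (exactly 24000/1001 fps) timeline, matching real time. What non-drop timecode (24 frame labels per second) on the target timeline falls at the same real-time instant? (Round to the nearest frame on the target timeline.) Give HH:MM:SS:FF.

Source frame index: (0×3600 + 41×60 + 6) × 48 + 1 = 118369.
Real time: 118369 / (48) = 118369/48 s.
Target frame: (118369/48) × (24000/1001) = 59184500/1001 ≈ 59125.375 → 59125.
At 24 labels/s: frame 59125 → 00:41:03:13.

00:41:03:13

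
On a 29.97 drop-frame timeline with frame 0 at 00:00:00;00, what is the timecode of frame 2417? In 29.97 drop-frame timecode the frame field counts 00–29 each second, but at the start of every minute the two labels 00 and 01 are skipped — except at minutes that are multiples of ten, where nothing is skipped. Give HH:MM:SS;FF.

Each 10-minute DF block holds 10 × 60 × 30 − 9 × 2 = 17982 frames. 2417 ÷ 17982 → 0 full blocks, remainder 2417.
Within the partial block the first minute is 1800 frames and each further minute 1798, so 1 further minute boundary passed. Total skipped labels = 18 × 0 + 2 × 1 = 2.
Non-drop label index = 2417 + 2 = 2419; at 30 labels/s that is 00:01:20:19, i.e. DF 00:01:20;19.

00:01:20;19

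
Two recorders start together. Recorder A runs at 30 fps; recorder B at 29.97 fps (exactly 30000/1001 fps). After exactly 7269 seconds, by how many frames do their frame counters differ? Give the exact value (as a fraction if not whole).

A emits 30 × 7269 = 218070 frames; B emits 30000/1001 × 7269 = 218070000/1001.
Difference = 218070/1001 frames (≈ 217.8521); B is behind A.

218070/1001 frames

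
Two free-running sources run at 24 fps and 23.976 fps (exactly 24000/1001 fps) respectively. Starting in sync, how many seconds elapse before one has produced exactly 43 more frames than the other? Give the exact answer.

43043/24 seconds

The gap grows by |24000/1001 − 24| = 24/1001 frames per second.
Time for a 43-frame gap: 43 ÷ (24/1001) = 43043/24 s.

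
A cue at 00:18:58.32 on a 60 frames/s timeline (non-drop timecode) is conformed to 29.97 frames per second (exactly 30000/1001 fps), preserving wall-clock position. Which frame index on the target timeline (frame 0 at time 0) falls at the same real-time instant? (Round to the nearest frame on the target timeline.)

Source frame index: (0×3600 + 18×60 + 58) × 60 + 32 = 68312.
Real time: 68312 / (60) = 17078/15 s.
Target frame: (17078/15) × (30000/1001) = 34156000/1001 ≈ 34121.878 → 34122.

frame 34122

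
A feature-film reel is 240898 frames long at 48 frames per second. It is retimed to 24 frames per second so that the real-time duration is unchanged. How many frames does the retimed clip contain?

Target frames = source frames × (target rate / source rate) = 240898 × (24)/(48) = 240898 × 1/2 = 120449.

120449 frames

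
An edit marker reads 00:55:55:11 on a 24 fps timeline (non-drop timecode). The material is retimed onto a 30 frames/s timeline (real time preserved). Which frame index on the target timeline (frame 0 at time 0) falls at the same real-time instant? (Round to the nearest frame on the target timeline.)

frame 100664

Source frame index: (0×3600 + 55×60 + 55) × 24 + 11 = 80531.
Real time: 80531 / (24) = 80531/24 s.
Target frame: (80531/24) × (30) = 402655/4 ≈ 100663.750 → 100664.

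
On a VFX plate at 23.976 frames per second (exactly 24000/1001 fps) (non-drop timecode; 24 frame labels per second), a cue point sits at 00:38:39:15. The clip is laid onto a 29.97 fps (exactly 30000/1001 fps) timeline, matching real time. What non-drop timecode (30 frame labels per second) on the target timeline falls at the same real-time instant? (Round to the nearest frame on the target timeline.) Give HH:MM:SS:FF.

Source frame index: (0×3600 + 38×60 + 39) × 24 + 15 = 55671.
Real time: 55671 / (24000/1001) = 18575557/8000 s.
Target frame: (18575557/8000) × (30000/1001) = 278355/4 ≈ 69588.750 → 69589.
At 30 labels/s: frame 69589 → 00:38:39:19.

00:38:39:19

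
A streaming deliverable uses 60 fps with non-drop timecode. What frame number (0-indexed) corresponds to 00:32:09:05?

frame 115745

Total seconds to the label: (0 × 3600 + 32 × 60 + 9) = 1929.
Frame index = 1929 × 60 + 5 = 115745.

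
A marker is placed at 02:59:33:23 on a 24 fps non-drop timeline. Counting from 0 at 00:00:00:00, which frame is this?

Total seconds to the label: (2 × 3600 + 59 × 60 + 33) = 10773.
Frame index = 10773 × 24 + 23 = 258575.

258575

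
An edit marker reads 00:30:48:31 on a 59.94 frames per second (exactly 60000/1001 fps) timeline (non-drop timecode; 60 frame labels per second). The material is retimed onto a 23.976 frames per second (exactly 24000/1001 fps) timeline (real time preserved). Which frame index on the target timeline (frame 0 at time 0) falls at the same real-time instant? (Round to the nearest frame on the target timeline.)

frame 44364

Source frame index: (0×3600 + 30×60 + 48) × 60 + 31 = 110911.
Real time: 110911 / (60000/1001) = 111021911/60000 s.
Target frame: (111021911/60000) × (24000/1001) = 221822/5 ≈ 44364.400 → 44364.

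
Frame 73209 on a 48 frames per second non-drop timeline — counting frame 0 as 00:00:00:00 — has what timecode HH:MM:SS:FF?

00:25:25:09

73209 ÷ 48 = 1525 full seconds, remainder 9 frames.
1525 s = 0 h 25 min 25 s.
Timecode: 00:25:25:09.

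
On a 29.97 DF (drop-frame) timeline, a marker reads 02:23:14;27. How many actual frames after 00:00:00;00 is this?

257589

Complete 10-minute blocks: 14, each 17982 frames → 251748.
Remaining 3 whole minutes in the current block: 1800 + 2 × 1798 = 5396 frames.
Within the current minute: 14 × 30 + 27 − 2 = 445 (labels ;00/;01 skipped at this minute). Total = 251748 + 5396 + 445 = 257589.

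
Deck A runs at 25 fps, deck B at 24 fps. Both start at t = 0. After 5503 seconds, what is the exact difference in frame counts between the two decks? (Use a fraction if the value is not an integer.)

A emits 25 × 5503 = 137575 frames; B emits 24 × 5503 = 132072.
Difference = 5503 frames; B is behind A.

5503 frames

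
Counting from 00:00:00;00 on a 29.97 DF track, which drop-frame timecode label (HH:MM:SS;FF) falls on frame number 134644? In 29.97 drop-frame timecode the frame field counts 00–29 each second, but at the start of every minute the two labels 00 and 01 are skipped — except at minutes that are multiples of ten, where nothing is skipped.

01:14:52;18

Each 10-minute DF block holds 10 × 60 × 30 − 9 × 2 = 17982 frames. 134644 ÷ 17982 → 7 full blocks, remainder 8770.
Within the partial block the first minute is 1800 frames and each further minute 1798, so 4 further minute boundaries passed. Total skipped labels = 18 × 7 + 2 × 4 = 134.
Non-drop label index = 134644 + 134 = 134778; at 30 labels/s that is 01:14:52:18, i.e. DF 01:14:52;18.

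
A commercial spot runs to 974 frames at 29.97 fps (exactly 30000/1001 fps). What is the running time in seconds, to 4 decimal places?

Running time = 974 × 1001/30000 = 487487/15000 s ≈ 32.4991 s.

32.4991 seconds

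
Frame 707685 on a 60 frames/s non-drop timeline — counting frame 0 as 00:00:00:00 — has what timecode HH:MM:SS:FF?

707685 ÷ 60 = 11794 full seconds, remainder 45 frames.
11794 s = 3 h 16 min 34 s.
Timecode: 03:16:34:45.

03:16:34:45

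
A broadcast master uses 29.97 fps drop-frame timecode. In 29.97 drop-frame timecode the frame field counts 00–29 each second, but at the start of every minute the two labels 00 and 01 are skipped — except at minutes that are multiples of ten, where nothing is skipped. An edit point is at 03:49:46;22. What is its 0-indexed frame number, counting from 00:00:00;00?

413188

Complete 10-minute blocks: 22, each 17982 frames → 395604.
Remaining 9 whole minutes in the current block: 1800 + 8 × 1798 = 16184 frames.
Within the current minute: 46 × 30 + 22 − 2 = 1400 (labels ;00/;01 skipped at this minute). Total = 395604 + 16184 + 1400 = 413188.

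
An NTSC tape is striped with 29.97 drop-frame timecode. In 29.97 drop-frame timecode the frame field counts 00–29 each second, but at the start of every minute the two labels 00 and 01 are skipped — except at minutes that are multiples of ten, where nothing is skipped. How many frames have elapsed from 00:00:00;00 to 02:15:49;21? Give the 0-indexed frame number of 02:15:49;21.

As if non-drop at 30 labels/s: (2 × 3600 + 15 × 60 + 49) × 30 + 21 = 244491.
Minute boundaries passed: 135; those not divisible by 10: 135 − 13 = 122; dropped labels = 2 × 122 = 244.
Actual frame index = 244491 − 244 = 244247.

244247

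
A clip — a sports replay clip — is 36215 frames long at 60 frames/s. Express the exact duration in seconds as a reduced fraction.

Running time = 36215 ÷ (60) = 36215 × 1/60 = 7243/12 s.

7243/12 seconds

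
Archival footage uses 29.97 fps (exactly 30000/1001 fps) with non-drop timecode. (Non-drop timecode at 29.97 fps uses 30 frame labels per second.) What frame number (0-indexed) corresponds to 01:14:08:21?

frame 133461

Total seconds to the label: (1 × 3600 + 14 × 60 + 8) = 4448.
Frame index = 4448 × 30 + 21 = 133461.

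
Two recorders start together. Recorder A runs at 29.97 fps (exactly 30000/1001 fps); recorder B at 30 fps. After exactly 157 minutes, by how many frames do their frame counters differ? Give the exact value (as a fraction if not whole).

157 min = 9420 s.
A emits 30000/1001 × 9420 = 282600000/1001 frames; B emits 30 × 9420 = 282600.
Difference = 282600/1001 frames (≈ 282.3177); B is ahead of A.

282600/1001 frames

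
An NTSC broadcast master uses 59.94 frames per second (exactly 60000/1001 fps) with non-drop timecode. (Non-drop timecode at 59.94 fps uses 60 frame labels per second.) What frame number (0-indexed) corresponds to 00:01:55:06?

6906

Total seconds to the label: (0 × 3600 + 1 × 60 + 55) = 115.
Frame index = 115 × 60 + 6 = 6906.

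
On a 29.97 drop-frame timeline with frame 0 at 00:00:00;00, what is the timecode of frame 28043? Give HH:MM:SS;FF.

Ten DF minutes hold 17982 frames, so frame 28043 lies in block 1 (frames 17982–35963) with 10061 frames into that block.
The block's first minute is 1800 frames and the rest 1798 each; 10061 frames reaches minute 5, so 1 × 18 + 5 × 2 = 28 labels have been skipped so far.
Adding those back, label number 28043 + 28 = 28071 at 30 labels/s is 935 s + 21 f = 0 h 15 min 35 s frame 21, i.e. 00:15:35;21.

00:15:35;21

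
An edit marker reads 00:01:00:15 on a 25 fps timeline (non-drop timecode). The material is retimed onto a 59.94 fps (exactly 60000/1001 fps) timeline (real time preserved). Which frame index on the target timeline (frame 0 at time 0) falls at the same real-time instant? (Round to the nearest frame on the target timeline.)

frame 3632

Source frame index: (0×3600 + 1×60 + 0) × 25 + 15 = 1515.
Real time: 1515 / (25) = 303/5 s.
Target frame: (303/5) × (60000/1001) = 3636000/1001 ≈ 3632.368 → 3632.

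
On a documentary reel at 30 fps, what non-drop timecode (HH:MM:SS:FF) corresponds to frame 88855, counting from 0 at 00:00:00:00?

88855 ÷ 30 = 2961 full seconds, remainder 25 frames.
2961 s = 0 h 49 min 21 s.
Timecode: 00:49:21:25.

00:49:21:25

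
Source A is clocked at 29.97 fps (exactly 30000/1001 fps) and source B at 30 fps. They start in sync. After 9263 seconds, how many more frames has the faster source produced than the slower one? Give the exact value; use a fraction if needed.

A emits 30000/1001 × 9263 = 277890000/1001 frames; B emits 30 × 9263 = 277890.
Difference = 277890/1001 frames (≈ 277.6124); B is ahead of A.

277890/1001 frames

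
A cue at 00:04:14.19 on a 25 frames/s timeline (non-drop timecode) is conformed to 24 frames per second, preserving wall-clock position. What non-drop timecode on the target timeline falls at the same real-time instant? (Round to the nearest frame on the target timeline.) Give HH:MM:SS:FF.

Source frame index: (0×3600 + 4×60 + 14) × 25 + 19 = 6369.
Real time: 6369 / (25) = 6369/25 s.
Target frame: (6369/25) × (24) = 152856/25 ≈ 6114.240 → 6114.
At 24 labels/s: frame 6114 → 00:04:14:18.

00:04:14:18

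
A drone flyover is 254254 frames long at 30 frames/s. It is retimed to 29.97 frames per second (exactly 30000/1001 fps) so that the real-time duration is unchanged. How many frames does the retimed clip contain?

254000 frames

Target frames = source frames × (target rate / source rate) = 254254 × (30000/1001)/(30) = 254254 × 1000/1001 = 254000.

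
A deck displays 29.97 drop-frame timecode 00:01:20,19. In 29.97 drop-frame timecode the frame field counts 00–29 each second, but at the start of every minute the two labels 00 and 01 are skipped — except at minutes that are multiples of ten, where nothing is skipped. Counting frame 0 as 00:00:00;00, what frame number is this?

As if non-drop at 30 labels/s: (0 × 3600 + 1 × 60 + 20) × 30 + 19 = 2419.
Minute boundaries passed: 1; those not divisible by 10: 1 − 0 = 1; dropped labels = 2 × 1 = 2.
Actual frame index = 2419 − 2 = 2417.

2417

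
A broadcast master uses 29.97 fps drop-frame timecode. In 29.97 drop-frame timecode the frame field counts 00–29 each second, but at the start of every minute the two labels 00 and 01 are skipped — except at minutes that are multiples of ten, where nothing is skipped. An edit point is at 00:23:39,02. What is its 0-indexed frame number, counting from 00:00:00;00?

As if non-drop at 30 labels/s: (0 × 3600 + 23 × 60 + 39) × 30 + 2 = 42572.
Minute boundaries passed: 23; those not divisible by 10: 23 − 2 = 21; dropped labels = 2 × 21 = 42.
Actual frame index = 42572 − 42 = 42530.

42530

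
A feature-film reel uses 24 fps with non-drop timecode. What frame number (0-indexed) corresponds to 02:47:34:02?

frame 241298

Total seconds to the label: (2 × 3600 + 47 × 60 + 34) = 10054.
Frame index = 10054 × 24 + 2 = 241298.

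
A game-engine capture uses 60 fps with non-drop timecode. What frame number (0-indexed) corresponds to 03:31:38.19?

frame 761899

Total seconds to the label: (3 × 3600 + 31 × 60 + 38) = 12698.
Frame index = 12698 × 60 + 19 = 761899.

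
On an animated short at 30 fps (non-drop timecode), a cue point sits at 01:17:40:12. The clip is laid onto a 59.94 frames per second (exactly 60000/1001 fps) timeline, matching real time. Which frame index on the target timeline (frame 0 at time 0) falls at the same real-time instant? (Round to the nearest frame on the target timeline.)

frame 279345

Source frame index: (1×3600 + 17×60 + 40) × 30 + 12 = 139812.
Real time: 139812 / (30) = 23302/5 s.
Target frame: (23302/5) × (60000/1001) = 279624000/1001 ≈ 279344.655 → 279345.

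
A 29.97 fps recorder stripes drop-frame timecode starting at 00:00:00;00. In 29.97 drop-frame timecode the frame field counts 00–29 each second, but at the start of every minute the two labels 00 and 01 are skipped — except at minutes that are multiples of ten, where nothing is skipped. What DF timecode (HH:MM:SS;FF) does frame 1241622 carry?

Each 10-minute DF block holds 10 × 60 × 30 − 9 × 2 = 17982 frames. 1241622 ÷ 17982 → 69 full blocks, remainder 864.
Within the partial block the first minute is 1800 frames and each further minute 1798, so 0 further minute boundaries passed. Total skipped labels = 18 × 69 + 2 × 0 = 1242.
Non-drop label index = 1241622 + 1242 = 1242864; at 30 labels/s that is 11:30:28:24, i.e. DF 11:30:28;24.

11:30:28;24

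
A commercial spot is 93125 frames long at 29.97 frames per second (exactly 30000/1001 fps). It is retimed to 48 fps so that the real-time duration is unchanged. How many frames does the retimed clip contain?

149149 frames

Target frames = source frames × (target rate / source rate) = 93125 × (48)/(30000/1001) = 93125 × 1001/625 = 149149.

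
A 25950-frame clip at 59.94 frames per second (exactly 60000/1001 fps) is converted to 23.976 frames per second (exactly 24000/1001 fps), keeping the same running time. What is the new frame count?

10380 frames

Target frames = source frames × (target rate / source rate) = 25950 × (24000/1001)/(60000/1001) = 25950 × 2/5 = 10380.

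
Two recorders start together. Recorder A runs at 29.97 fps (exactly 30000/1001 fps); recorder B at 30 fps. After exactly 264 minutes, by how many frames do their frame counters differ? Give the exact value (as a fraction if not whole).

43200/91 frames

264 min = 15840 s.
A emits 30000/1001 × 15840 = 43200000/91 frames; B emits 30 × 15840 = 475200.
Difference = 43200/91 frames (≈ 474.7253); B is ahead of A.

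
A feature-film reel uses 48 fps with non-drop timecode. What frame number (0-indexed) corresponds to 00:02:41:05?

frame 7733

Total seconds to the label: (0 × 3600 + 2 × 60 + 41) = 161.
Frame index = 161 × 48 + 5 = 7733.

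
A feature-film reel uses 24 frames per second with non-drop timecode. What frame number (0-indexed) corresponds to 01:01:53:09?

89121

Total seconds to the label: (1 × 3600 + 1 × 60 + 53) = 3713.
Frame index = 3713 × 24 + 9 = 89121.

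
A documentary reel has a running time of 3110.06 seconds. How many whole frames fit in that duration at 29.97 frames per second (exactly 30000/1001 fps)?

Frames = 3110.06 × 30000/1001 = 93301800/1001 ≈ 93208.5914.
Complete frames: 93208.

93208 frames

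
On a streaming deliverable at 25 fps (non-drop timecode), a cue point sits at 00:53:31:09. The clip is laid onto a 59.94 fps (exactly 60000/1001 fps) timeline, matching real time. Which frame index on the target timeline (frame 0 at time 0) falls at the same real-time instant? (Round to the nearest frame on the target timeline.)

frame 192489

Source frame index: (0×3600 + 53×60 + 31) × 25 + 9 = 80284.
Real time: 80284 / (25) = 80284/25 s.
Target frame: (80284/25) × (60000/1001) = 192681600/1001 ≈ 192489.111 → 192489.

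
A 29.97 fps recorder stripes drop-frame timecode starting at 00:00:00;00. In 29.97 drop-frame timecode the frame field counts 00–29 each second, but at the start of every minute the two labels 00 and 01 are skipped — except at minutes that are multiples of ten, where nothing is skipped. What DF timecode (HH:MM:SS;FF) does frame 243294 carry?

02:15:17;28

Each 10-minute DF block holds 10 × 60 × 30 − 9 × 2 = 17982 frames. 243294 ÷ 17982 → 13 full blocks, remainder 9528.
Within the partial block the first minute is 1800 frames and each further minute 1798, so 5 further minute boundaries passed. Total skipped labels = 18 × 13 + 2 × 5 = 244.
Non-drop label index = 243294 + 244 = 243538; at 30 labels/s that is 02:15:17:28, i.e. DF 02:15:17;28.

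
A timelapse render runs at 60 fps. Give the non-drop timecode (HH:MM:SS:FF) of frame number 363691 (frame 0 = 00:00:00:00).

01:41:01:31

363691 ÷ 60 = 6061 full seconds, remainder 31 frames.
6061 s = 1 h 41 min 1 s.
Timecode: 01:41:01:31.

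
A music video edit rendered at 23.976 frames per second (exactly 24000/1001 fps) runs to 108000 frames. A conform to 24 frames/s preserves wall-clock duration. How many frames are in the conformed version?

108108 frames

Target frames = source frames × (target rate / source rate) = 108000 × (24)/(24000/1001) = 108000 × 1001/1000 = 108108.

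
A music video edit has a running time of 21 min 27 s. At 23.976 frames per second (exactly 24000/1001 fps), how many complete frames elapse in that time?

21 min 27 s = 1287 s.
Frames = 1287 × 24000/1001 = 216000/7 ≈ 30857.1429.
Complete frames: 30857.

30857 frames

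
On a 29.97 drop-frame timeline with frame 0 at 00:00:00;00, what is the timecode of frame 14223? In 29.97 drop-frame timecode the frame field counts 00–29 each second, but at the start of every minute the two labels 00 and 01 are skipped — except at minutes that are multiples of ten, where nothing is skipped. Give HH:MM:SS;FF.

Each 10-minute DF block holds 10 × 60 × 30 − 9 × 2 = 17982 frames. 14223 ÷ 17982 → 0 full blocks, remainder 14223.
Within the partial block the first minute is 1800 frames and each further minute 1798, so 7 further minute boundaries passed. Total skipped labels = 18 × 0 + 2 × 7 = 14.
Non-drop label index = 14223 + 14 = 14237; at 30 labels/s that is 00:07:54:17, i.e. DF 00:07:54;17.

00:07:54;17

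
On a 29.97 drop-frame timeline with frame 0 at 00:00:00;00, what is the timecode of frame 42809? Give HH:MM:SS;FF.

Ten DF minutes hold 17982 frames, so frame 42809 lies in block 2 (frames 35964–53945) with 6845 frames into that block.
The block's first minute is 1800 frames and the rest 1798 each; 6845 frames reaches minute 3, so 2 × 18 + 3 × 2 = 42 labels have been skipped so far.
Adding those back, label number 42809 + 42 = 42851 at 30 labels/s is 1428 s + 11 f = 0 h 23 min 48 s frame 11, i.e. 00:23:48;11.

00:23:48;11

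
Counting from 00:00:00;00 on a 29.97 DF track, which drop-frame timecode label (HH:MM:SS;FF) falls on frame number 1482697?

Each 10-minute DF block holds 10 × 60 × 30 − 9 × 2 = 17982 frames. 1482697 ÷ 17982 → 82 full blocks, remainder 8173.
Within the partial block the first minute is 1800 frames and each further minute 1798, so 4 further minute boundaries passed. Total skipped labels = 18 × 82 + 2 × 4 = 1484.
Non-drop label index = 1482697 + 1484 = 1484181; at 30 labels/s that is 13:44:32:21, i.e. DF 13:44:32;21.

13:44:32;21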